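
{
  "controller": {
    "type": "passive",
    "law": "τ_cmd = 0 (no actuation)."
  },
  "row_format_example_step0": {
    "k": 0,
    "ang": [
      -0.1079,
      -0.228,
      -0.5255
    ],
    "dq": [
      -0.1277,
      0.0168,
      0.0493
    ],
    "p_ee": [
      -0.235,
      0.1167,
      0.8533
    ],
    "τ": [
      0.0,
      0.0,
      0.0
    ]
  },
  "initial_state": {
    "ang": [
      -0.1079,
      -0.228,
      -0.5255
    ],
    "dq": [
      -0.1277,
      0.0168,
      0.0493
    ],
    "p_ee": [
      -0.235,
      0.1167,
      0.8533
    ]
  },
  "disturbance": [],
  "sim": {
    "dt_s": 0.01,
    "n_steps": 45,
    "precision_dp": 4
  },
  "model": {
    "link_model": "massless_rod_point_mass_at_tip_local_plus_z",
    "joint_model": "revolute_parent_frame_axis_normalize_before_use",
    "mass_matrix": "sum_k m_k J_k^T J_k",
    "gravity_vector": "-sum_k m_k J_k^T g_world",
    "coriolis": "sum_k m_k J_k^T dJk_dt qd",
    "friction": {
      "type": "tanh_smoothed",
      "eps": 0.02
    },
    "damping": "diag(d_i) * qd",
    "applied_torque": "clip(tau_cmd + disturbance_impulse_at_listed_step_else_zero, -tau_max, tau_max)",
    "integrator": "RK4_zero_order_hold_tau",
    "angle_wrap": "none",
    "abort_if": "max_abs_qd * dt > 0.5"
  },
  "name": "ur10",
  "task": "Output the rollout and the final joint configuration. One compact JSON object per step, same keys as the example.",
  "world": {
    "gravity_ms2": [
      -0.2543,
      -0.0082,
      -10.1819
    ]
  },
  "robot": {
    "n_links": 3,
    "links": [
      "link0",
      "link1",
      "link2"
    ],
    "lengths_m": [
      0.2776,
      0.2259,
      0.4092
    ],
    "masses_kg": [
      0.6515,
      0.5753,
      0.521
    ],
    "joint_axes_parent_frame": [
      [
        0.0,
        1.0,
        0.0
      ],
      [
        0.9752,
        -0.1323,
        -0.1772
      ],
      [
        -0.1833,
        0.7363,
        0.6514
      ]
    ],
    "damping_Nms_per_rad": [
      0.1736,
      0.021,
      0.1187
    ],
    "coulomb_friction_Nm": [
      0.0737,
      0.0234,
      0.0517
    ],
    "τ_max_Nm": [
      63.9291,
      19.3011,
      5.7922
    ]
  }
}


{"k":1,"ang":[-0.1091,-0.228,-0.526],"dq":[-0.1186,-0.0228,-0.1304],"p_ee":[-0.2361,0.1167,0.853],"\u03c4":[0.0,0.0,0.0]}
{"k":2,"ang":[-0.1103,-0.2285,-0.5281],"dq":[-0.1148,-0.0614,-0.2884],"p_ee":[-0.2377,0.1169,0.8524],"\u03c4":[0.0,0.0,0.0]}
{"k":3,"ang":[-0.1114,-0.2293,-0.5317],"dq":[-0.1137,-0.0999,-0.4361],"p_ee":[-0.2396,0.1174,0.8515],"\u03c4":[0.0,0.0,0.0]}
{"k":4,"ang":[-0.1126,-0.2305,-0.5368],"dq":[-0.1151,-0.1382,-0.5745],"p_ee":[-0.2419,0.118,0.8504],"\u03c4":[0.0,0.0,0.0]}
{"k":5,"ang":[-0.1137,-0.232,-0.5432],"dq":[-0.1188,-0.1764,-0.7047],"p_ee":[-0.2445,0.1189,0.849],"\u03c4":[0.0,0.0,0.0]}
{"k":6,"ang":[-0.1149,-0.234,-0.5508],"dq":[-0.1246,-0.2145,-0.8276],"p_ee":[-0.2475,0.12,0.8474],"\u03c4":[0.0,0.0,0.0]}
{"k":7,"ang":[-0.1162,-0.2363,-0.5597],"dq":[-0.1325,-0.2525,-0.9437],"p_ee":[-0.2508,0.1212,0.8455],"\u03c4":[0.0,0.0,0.0]}
{"k":8,"ang":[-0.1176,-0.239,-0.5697],"dq":[-0.1422,-0.2905,-1.054],"p_ee":[-0.2545,0.1227,0.8433],"\u03c4":[0.0,0.0,0.0]}
{"k":9,"ang":[-0.1191,-0.2421,-0.5808],"dq":[-0.1538,-0.3286,-1.1588],"p_ee":[-0.2585,0.1245,0.8409],"\u03c4":[0.0,0.0,0.0]}
{"k":10,"ang":[-0.1207,-0.2456,-0.5928],"dq":[-0.1672,-0.3669,-1.2588],"p_ee":[-0.2628,0.1264,0.8383],"\u03c4":[0.0,0.0,0.0]}
{"k":11,"ang":[-0.1224,-0.2495,-0.6059],"dq":[-0.1823,-0.4054,-1.3543],"p_ee":[-0.2674,0.1285,0.8353],"\u03c4":[0.0,0.0,0.0]}
{"k":12,"ang":[-0.1243,-0.2537,-0.6199],"dq":[-0.1992,-0.4443,-1.4457],"p_ee":[-0.2724,0.1309,0.832],"\u03c4":[0.0,0.0,0.0]}
{"k":13,"ang":[-0.1264,-0.2584,-0.6348],"dq":[-0.2177,-0.4837,-1.5332],"p_ee":[-0.2777,0.1335,0.8285],"\u03c4":[0.0,0.0,0.0]}
{"k":14,"ang":[-0.1287,-0.2634,-0.6506],"dq":[-0.238,-0.5237,-1.617],"p_ee":[-0.2833,0.1363,0.8246],"\u03c4":[0.0,0.0,0.0]}
{"k":15,"ang":[-0.1312,-0.2688,-0.6671],"dq":[-0.2601,-0.5644,-1.6973],"p_ee":[-0.2892,0.1394,0.8203],"\u03c4":[0.0,0.0,0.0]}
{"k":16,"ang":[-0.1339,-0.2747,-0.6845],"dq":[-0.2841,-0.606,-1.774],"p_ee":[-0.2954,0.1427,0.8157],"\u03c4":[0.0,0.0,0.0]}
{"k":17,"ang":[-0.1369,-0.2809,-0.7026],"dq":[-0.31,-0.6487,-1.8473],"p_ee":[-0.3019,0.1462,0.8108],"\u03c4":[0.0,0.0,0.0]}
{"k":18,"ang":[-0.1401,-0.2877,-0.7214],"dq":[-0.3379,-0.6926,-1.917],"p_ee":[-0.3087,0.1499,0.8055],"\u03c4":[0.0,0.0,0.0]}
{"k":19,"ang":[-0.1436,-0.2948,-0.7409],"dq":[-0.368,-0.7379,-1.983],"p_ee":[-0.3157,0.1539,0.7997],"\u03c4":[0.0,0.0,0.0]}
{"k":20,"ang":[-0.1475,-0.3024,-0.7611],"dq":[-0.4004,-0.7849,-2.0451],"p_ee":[-0.3231,0.1581,0.7935],"\u03c4":[0.0,0.0,0.0]}
{"k":21,"ang":[-0.1517,-0.3105,-0.7818],"dq":[-0.4351,-0.8338,-2.103],"p_ee":[-0.3306,0.1626,0.7869],"\u03c4":[0.0,0.0,0.0]}
{"k":22,"ang":[-0.1562,-0.3191,-0.8031],"dq":[-0.4724,-0.8848,-2.1566],"p_ee":[-0.3385,0.1673,0.7798],"\u03c4":[0.0,0.0,0.0]}
{"k":23,"ang":[-0.1611,-0.3282,-0.8249],"dq":[-0.5125,-0.9382,-2.2053],"p_ee":[-0.3466,0.1722,0.7723],"\u03c4":[0.0,0.0,0.0]}
{"k":24,"ang":[-0.1665,-0.3379,-0.8472],"dq":[-0.5554,-0.9943,-2.2488],"p_ee":[-0.3549,0.1774,0.7642],"\u03c4":[0.0,0.0,0.0]}
{"k":25,"ang":[-0.1722,-0.3481,-0.8699],"dq":[-0.6015,-1.0534,-2.2866],"p_ee":[-0.3634,0.1828,0.7556],"\u03c4":[0.0,0.0,0.0]}
{"k":26,"ang":[-0.1785,-0.359,-0.8929],"dq":[-0.6508,-1.1158,-2.3182],"p_ee":[-0.3722,0.1885,0.7464],"\u03c4":[0.0,0.0,0.0]}
{"k":27,"ang":[-0.1853,-0.3704,-0.9162],"dq":[-0.7037,-1.1819,-2.343],"p_ee":[-0.3811,0.1944,0.7366],"\u03c4":[0.0,0.0,0.0]}
{"k":28,"ang":[-0.1926,-0.3826,-0.9398],"dq":[-0.7603,-1.2521,-2.3604],"p_ee":[-0.3902,0.2005,0.7262],"\u03c4":[0.0,0.0,0.0]}
{"k":29,"ang":[-0.2005,-0.3955,-0.9634],"dq":[-0.8209,-1.3266,-2.3696],"p_ee":[-0.3995,0.2069,0.7152],"\u03c4":[0.0,0.0,0.0]}
{"k":30,"ang":[-0.209,-0.4092,-0.9871],"dq":[-0.8857,-1.4059,-2.3699],"p_ee":[-0.4089,0.2135,0.7035],"\u03c4":[0.0,0.0,0.0]}
{"k":31,"ang":[-0.2182,-0.4236,-1.0108],"dq":[-0.9549,-1.4903,-2.3605],"p_ee":[-0.4184,0.2203,0.6912],"\u03c4":[0.0,0.0,0.0]}
{"k":32,"ang":[-0.2281,-0.439,-1.0343],"dq":[-1.0289,-1.58,-2.3405],"p_ee":[-0.428,0.2274,0.6781],"\u03c4":[0.0,0.0,0.0]}
{"k":33,"ang":[-0.2388,-0.4552,-1.0576],"dq":[-1.1079,-1.6754,-2.3092],"p_ee":[-0.4377,0.2346,0.6643],"\u03c4":[0.0,0.0,0.0]}
{"k":34,"ang":[-0.2503,-0.4725,-1.0804],"dq":[-1.1923,-1.7765,-2.2656],"p_ee":[-0.4475,0.2421,0.6498],"\u03c4":[0.0,0.0,0.0]}
{"k":35,"ang":[-0.2627,-0.4908,-1.1028],"dq":[-1.2822,-1.8835,-2.2088],"p_ee":[-0.4572,0.2498,0.6344],"\u03c4":[0.0,0.0,0.0]}
{"k":36,"ang":[-0.276,-0.5102,-1.1246],"dq":[-1.3782,-1.9963,-2.138],"p_ee":[-0.467,0.2576,0.6183],"\u03c4":[0.0,0.0,0.0]}
{"k":37,"ang":[-0.2903,-0.5307,-1.1455],"dq":[-1.4805,-2.1145,-2.0523],"p_ee":[-0.4767,0.2656,0.6013],"\u03c4":[0.0,0.0,0.0]}
{"k":38,"ang":[-0.3056,-0.5525,-1.1656],"dq":[-1.5895,-2.2377,-1.951],"p_ee":[-0.4864,0.2738,0.5835],"\u03c4":[0.0,0.0,0.0]}
{"k":39,"ang":[-0.3221,-0.5755,-1.1845],"dq":[-1.7059,-2.3649,-1.8334],"p_ee":[-0.496,0.2821,0.5648],"\u03c4":[0.0,0.0,0.0]}
{"k":40,"ang":[-0.3397,-0.5998,-1.2022],"dq":[-1.83,-2.4949,-1.6993],"p_ee":[-0.5055,0.2905,0.5452],"\u03c4":[0.0,0.0,0.0]}
{"k":41,"ang":[-0.3587,-0.6254,-1.2184],"dq":[-1.9625,-2.6261,-1.5483],"p_ee":[-0.5148,0.299,0.5247],"\u03c4":[0.0,0.0,0.0]}
{"k":42,"ang":[-0.379,-0.6523,-1.2331],"dq":[-2.1042,-2.7563,-1.3806],"p_ee":[-0.5238,0.3076,0.5033],"\u03c4":[0.0,0.0,0.0]}
{"k":43,"ang":[-0.4008,-0.6805,-1.246],"dq":[-2.2557,-2.8828,-1.1968],"p_ee":[-0.5327,0.3162,0.4809],"\u03c4":[0.0,0.0,0.0]}
{"k":44,"ang":[-0.4242,-0.71,-1.257],"dq":[-2.418,-3.0022,-0.9977],"p_ee":[-0.5413,0.3249,0.4576],"\u03c4":[0.0,0.0,0.0]}
{"k":45,"ang":[-0.4492,-0.7405,-1.2659],"dq":[-2.592,-3.1108,-0.785],"p_ee":[-0.5495,0.3336,0.4333]}
{"summary": "final ang (rad): -0.4492 -0.7405 -1.2659"}


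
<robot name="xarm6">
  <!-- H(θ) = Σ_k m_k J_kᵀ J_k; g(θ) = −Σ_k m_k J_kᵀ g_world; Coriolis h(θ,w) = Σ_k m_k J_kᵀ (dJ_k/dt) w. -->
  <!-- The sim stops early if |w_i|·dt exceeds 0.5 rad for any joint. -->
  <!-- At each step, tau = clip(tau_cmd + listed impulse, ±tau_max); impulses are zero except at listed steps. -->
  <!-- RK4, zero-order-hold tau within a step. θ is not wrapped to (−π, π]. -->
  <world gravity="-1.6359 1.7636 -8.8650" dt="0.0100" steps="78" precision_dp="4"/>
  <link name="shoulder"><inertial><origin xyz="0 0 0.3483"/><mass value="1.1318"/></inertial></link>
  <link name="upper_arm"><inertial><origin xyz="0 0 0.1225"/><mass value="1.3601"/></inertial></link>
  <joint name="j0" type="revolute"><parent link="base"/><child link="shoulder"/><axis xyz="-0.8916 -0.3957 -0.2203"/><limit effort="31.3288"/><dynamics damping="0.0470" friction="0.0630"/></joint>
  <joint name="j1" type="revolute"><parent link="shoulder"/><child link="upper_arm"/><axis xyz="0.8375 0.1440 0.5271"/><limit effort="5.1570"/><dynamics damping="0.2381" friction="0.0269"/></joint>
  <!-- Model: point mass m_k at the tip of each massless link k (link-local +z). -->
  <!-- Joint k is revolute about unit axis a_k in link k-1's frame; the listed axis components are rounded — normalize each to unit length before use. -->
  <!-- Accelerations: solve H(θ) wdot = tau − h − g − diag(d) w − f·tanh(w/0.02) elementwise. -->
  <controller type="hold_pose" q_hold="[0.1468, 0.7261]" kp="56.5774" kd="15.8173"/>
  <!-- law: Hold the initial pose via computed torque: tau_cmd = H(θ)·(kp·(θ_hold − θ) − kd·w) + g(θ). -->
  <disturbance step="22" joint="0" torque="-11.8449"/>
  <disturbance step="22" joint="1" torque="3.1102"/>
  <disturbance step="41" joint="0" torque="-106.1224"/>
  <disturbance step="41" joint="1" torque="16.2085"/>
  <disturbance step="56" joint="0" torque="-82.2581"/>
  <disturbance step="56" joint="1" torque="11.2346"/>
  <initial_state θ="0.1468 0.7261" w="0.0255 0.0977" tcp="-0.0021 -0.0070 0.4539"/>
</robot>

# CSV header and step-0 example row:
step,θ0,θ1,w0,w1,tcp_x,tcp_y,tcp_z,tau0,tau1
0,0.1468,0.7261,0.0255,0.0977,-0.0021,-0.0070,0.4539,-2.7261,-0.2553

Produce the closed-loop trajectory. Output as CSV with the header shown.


step,θ0,θ1,w0,w1,tcp_x,tcp_y,tcp_z,tau0,tau1
1,0.1470,0.7266,0.0114,0.0183,-0.0021,-0.0070,0.4539,-2.7105,-0.2495
2,0.1471,0.7267,0.0071,0.0028,-0.0021,-0.0069,0.4539,-2.6999,-0.2494
3,0.1471,0.7267,0.0052,0.0006,-0.0021,-0.0069,0.4539,-2.6916,-0.2503
4,0.1472,0.7267,0.0038,-0.0001,-0.0021,-0.0069,0.4539,-2.6849,-0.2511
5,0.1472,0.7266,0.0028,-0.0004,-0.0021,-0.0069,0.4539,-2.6795,-0.2519
6,0.1472,0.7266,0.0020,-0.0004,-0.0021,-0.0069,0.4539,-2.6752,-0.2525
7,0.1472,0.7266,0.0013,-0.0004,-0.0021,-0.0069,0.4539,-2.6717,-0.2529
8,0.1472,0.7266,0.0008,-0.0003,-0.0021,-0.0069,0.4539,-2.6689,-0.2533
9,0.1472,0.7266,0.0004,-0.0002,-0.0021,-0.0068,0.4539,-2.6666,-0.2537
10,0.1473,0.7266,0.0001,-0.0002,-0.0021,-0.0068,0.4539,-2.6647,-0.2539
11,0.1473,0.7266,-0.0001,-0.0001,-0.0021,-0.0068,0.4539,-2.6632,-0.2542
12,0.1472,0.7266,-0.0003,-0.0001,-0.0021,-0.0068,0.4539,-2.6620,-0.2543
13,0.1472,0.7266,-0.0004,-0.0000,-0.0021,-0.0068,0.4539,-2.6610,-0.2545
14,0.1472,0.7266,-0.0005,0.0000,-0.0021,-0.0069,0.4539,-2.6601,-0.2546
15,0.1472,0.7266,-0.0006,0.0000,-0.0021,-0.0069,0.4539,-2.6594,-0.2547
16,0.1472,0.7266,-0.0007,0.0001,-0.0021,-0.0069,0.4539,-2.6589,-0.2548
17,0.1472,0.7266,-0.0007,0.0001,-0.0021,-0.0069,0.4539,-2.6584,-0.2549
18,0.1472,0.7266,-0.0007,0.0001,-0.0021,-0.0069,0.4539,-2.6580,-0.2549
19,0.1472,0.7266,-0.0007,0.0001,-0.0021,-0.0069,0.4539,-2.6576,-0.2550
20,0.1472,0.7266,-0.0008,0.0001,-0.0021,-0.0069,0.4539,-2.6573,-0.2550
21,0.1472,0.7266,-0.0008,0.0001,-0.0021,-0.0069,0.4539,-2.6570,-0.2551
22,0.1472,0.7266,-0.0008,0.0001,-0.0021,-0.0069,0.4539,-14.5017,2.8551
23,0.1470,0.7359,-0.0516,1.7533,-0.0016,-0.0077,0.4535,-0.7408,-0.7263
24,0.1461,0.7494,-0.1119,0.9822,-0.0008,-0.0091,0.4528,-0.9657,-0.6269
25,0.1449,0.7568,-0.1315,0.5359,-0.0002,-0.0101,0.4525,-1.1665,-0.5584
26,0.1436,0.7608,-0.1304,0.2752,0.0002,-0.0110,0.4523,-1.3454,-0.5092
27,0.1423,0.7627,-0.1189,0.1222,0.0006,-0.0116,0.4522,-1.5044,-0.4723
28,0.1412,0.7635,-0.1029,0.0329,0.0008,-0.0121,0.4521,-1.6458,-0.4436
29,0.1403,0.7636,-0.0824,0.0025,0.0010,-0.0125,0.4521,-1.7714,-0.4229
30,0.1396,0.7636,-0.0617,-0.0017,0.0011,-0.0128,0.4521,-1.8830,-0.4069
31,0.1390,0.7635,-0.0435,-0.0030,0.0012,-0.0130,0.4521,-1.9819,-0.3930
32,0.1387,0.7635,-0.0280,-0.0038,0.0013,-0.0132,0.4521,-2.0692,-0.3808
33,0.1385,0.7635,-0.0150,-0.0050,0.0013,-0.0133,0.4521,-2.1451,-0.3700
34,0.1384,0.7634,-0.0047,-0.0071,0.0013,-0.0133,0.4521,-2.2090,-0.3609
35,0.1384,0.7633,0.0033,-0.0094,0.0013,-0.0133,0.4521,-2.2614,-0.3532
36,0.1384,0.7632,0.0095,-0.0114,0.0013,-0.0132,0.4521,-2.3045,-0.3469
37,0.1385,0.7631,0.0144,-0.0128,0.0013,-0.0132,0.4521,-2.3403,-0.3416
38,0.1387,0.7630,0.0182,-0.0137,0.0012,-0.0131,0.4521,-2.3707,-0.3371
39,0.1389,0.7628,0.0212,-0.0143,0.0012,-0.0130,0.4521,-2.3967,-0.3332
40,0.1391,0.7627,0.0236,-0.0147,0.0011,-0.0129,0.4521,-2.4192,-0.3299
41,0.1394,0.7625,0.0254,-0.0149,0.0011,-0.0128,0.4521,-31.3288,5.1570
42,0.1373,0.7715,-0.4609,1.7127,0.0019,-0.0143,0.4517,2.2092,-1.1770
43,0.1327,0.7846,-0.4484,0.9444,0.0034,-0.0172,0.4509,1.6470,-1.0269
44,0.1284,0.7917,-0.4050,0.4979,0.0046,-0.0194,0.4505,1.1471,-0.9148
45,0.1246,0.7953,-0.3493,0.2365,0.0055,-0.0212,0.4502,0.7031,-0.8277
46,0.1214,0.7968,-0.2905,0.0830,0.0061,-0.0226,0.4501,0.3087,-0.7576
47,0.1188,0.7972,-0.2323,0.0027,0.0066,-0.0237,0.4500,-0.0415,-0.7008
48,0.1168,0.7971,-0.1746,-0.0120,0.0070,-0.0245,0.4499,-0.3524,-0.6564
49,0.1153,0.7970,-0.1232,-0.0131,0.0073,-0.0250,0.4499,-0.6285,-0.6183
50,0.1143,0.7968,-0.0791,-0.0132,0.0075,-0.0254,0.4499,-0.8735,-0.5845
51,0.1137,0.7967,-0.0414,-0.0134,0.0076,-0.0257,0.4499,-1.0909,-0.5545
52,0.1134,0.7965,-0.0099,-0.0151,0.0076,-0.0258,0.4499,-1.2820,-0.5280
53,0.1134,0.7964,0.0146,-0.0220,0.0076,-0.0257,0.4499,-1.4420,-0.5050
54,0.1137,0.7961,0.0339,-0.0286,0.0075,-0.0256,0.4499,-1.5768,-0.4854
55,0.1141,0.7958,0.0501,-0.0323,0.0074,-0.0254,0.4499,-1.6947,-0.4684
56,0.1147,0.7955,0.0635,-0.0341,0.0073,-0.0252,0.4500,-31.3288,5.1570
57,0.1129,0.8046,-0.4287,1.7441,0.0081,-0.0265,0.4494,2.8752,-1.3110
58,0.1087,0.8178,-0.4057,0.9592,0.0096,-0.0292,0.4486,2.2320,-1.1461
59,0.1049,0.8250,-0.3542,0.4980,0.0106,-0.0312,0.4481,1.6613,-1.0218
60,0.1016,0.8285,-0.2919,0.2249,0.0114,-0.0327,0.4478,1.1552,-0.9246
61,0.0990,0.8299,-0.2279,0.0626,0.0120,-0.0338,0.4476,0.7061,-0.8460
62,0.0971,0.8301,-0.1643,-0.0139,0.0124,-0.0346,0.4475,0.3077,-0.7831
63,0.0957,0.8299,-0.1024,-0.0252,0.0126,-0.0351,0.4475,-0.0459,-0.7337
64,0.0950,0.8296,-0.0488,-0.0286,0.0127,-0.0354,0.4475,-0.3597,-0.6905
65,0.0947,0.8293,-0.0037,-0.0323,0.0128,-0.0355,0.4475,-0.6358,-0.6523
66,0.0949,0.8289,0.0309,-0.0456,0.0127,-0.0354,0.4475,-0.8676,-0.6189
67,0.0953,0.8284,0.0593,-0.0568,0.0126,-0.0352,0.4475,-1.0685,-0.5897
68,0.0960,0.8278,0.0831,-0.0636,0.0124,-0.0349,0.4476,-1.2464,-0.5640
69,0.0969,0.8271,0.1030,-0.0676,0.0122,-0.0345,0.4477,-1.4040,-0.5414
70,0.0981,0.8265,0.1192,-0.0699,0.0120,-0.0340,0.4477,-1.5437,-0.5213
71,0.0993,0.8258,0.1324,-0.0712,0.0117,-0.0334,0.4478,-1.6674,-0.5035
72,0.1007,0.8250,0.1427,-0.0718,0.0114,-0.0328,0.4479,-1.7769,-0.4877
73,0.1022,0.8243,0.1506,-0.0719,0.0111,-0.0322,0.4480,-1.8739,-0.4736
74,0.1037,0.8236,0.1564,-0.0718,0.0108,-0.0316,0.4481,-1.9597,-0.4610
75,0.1053,0.8229,0.1604,-0.0714,0.0105,-0.0309,0.4482,-2.0355,-0.4499
76,0.1069,0.8222,0.1629,-0.0709,0.0101,-0.0302,0.4483,-2.1025,-0.4399
77,0.1085,0.8215,0.1640,-0.0703,0.0098,-0.0295,0.4484,-2.1618,-0.4310
78,0.1102,0.8208,0.1640,-0.0695,0.0095,-0.0288,0.4485,,


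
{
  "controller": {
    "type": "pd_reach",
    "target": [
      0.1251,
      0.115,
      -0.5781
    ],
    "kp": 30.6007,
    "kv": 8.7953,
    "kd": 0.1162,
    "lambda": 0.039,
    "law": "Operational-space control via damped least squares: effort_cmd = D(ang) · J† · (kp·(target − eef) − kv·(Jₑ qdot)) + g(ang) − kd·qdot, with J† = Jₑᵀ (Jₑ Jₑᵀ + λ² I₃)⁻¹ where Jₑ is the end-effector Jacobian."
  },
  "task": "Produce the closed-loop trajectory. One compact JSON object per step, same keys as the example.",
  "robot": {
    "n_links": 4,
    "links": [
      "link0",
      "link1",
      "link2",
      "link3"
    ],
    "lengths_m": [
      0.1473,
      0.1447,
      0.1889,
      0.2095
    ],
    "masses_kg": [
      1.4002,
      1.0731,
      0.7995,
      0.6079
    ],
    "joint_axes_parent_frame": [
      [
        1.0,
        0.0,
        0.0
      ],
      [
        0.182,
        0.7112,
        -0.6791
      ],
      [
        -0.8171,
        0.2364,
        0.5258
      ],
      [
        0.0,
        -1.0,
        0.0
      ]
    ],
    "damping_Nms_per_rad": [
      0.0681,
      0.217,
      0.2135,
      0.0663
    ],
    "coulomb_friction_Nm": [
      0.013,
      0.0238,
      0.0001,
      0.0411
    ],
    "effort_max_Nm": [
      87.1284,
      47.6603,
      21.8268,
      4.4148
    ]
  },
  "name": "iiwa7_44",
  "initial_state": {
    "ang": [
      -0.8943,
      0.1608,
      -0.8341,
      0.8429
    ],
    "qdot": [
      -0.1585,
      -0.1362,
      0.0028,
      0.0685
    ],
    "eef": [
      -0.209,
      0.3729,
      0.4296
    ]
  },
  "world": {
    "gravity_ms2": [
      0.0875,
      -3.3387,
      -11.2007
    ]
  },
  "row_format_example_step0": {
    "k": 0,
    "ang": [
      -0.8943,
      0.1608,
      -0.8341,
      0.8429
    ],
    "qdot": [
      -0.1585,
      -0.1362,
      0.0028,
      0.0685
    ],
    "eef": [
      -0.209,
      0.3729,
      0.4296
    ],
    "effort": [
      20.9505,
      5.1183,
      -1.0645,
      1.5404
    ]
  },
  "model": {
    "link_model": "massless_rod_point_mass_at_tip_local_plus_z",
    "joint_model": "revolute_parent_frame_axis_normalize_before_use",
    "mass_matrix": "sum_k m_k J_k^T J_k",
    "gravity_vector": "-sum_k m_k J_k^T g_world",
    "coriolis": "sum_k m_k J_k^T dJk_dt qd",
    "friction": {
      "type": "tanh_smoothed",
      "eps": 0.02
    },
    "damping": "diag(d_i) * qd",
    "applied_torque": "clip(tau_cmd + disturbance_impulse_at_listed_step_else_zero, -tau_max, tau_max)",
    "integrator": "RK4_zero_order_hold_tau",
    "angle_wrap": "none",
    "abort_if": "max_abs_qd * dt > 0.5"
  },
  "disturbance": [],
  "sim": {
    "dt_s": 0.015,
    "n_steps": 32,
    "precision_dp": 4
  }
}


{"k":1,"ang":[-0.8911,0.1744,-0.8406,0.8699],"qdot":[0.5905,1.8554,-0.7849,3.5199],"eef":[-0.2086,0.3731,0.4255],"effort":[19.1955,4.2438,-0.7666,0.8511]}
{"k":2,"ang":[-0.8772,0.2105,-0.8546,0.9425],"qdot":[1.2695,2.8844,-1.0609,6.1203],"eef":[-0.2064,0.3718,0.4166],"effort":[16.2821,3.177,-0.5338,0.424]}
{"k":3,"ang":[-0.8541,0.2559,-0.8707,1.0482],"qdot":[1.8053,3.124,-1.1023,7.9315],"eef":[-0.2019,0.3688,0.4041],"effort":[12.2894,2.0802,-0.3272,0.1595]}
{"k":4,"ang":[-0.8245,0.3009,-0.8873,1.1754],"qdot":[2.1334,2.8716,-1.1442,9.0028],"eef":[-0.1947,0.3637,0.3891],"effort":[8.0015,1.1037,-0.1426,-0.0154]}
{"k":5,"ang":[-0.7916,0.3402,-0.9052,1.3142],"qdot":[2.2526,2.367,-1.2605,9.487],"eef":[-0.1852,0.3565,0.3725],"effort":[4.1219,0.318,0.0172,-0.1557]}
{"k":6,"ang":[-0.7582,0.371,-0.9252,1.4572],"qdot":[2.2001,1.7512,-1.4217,9.5903],"eef":[-0.1736,0.3474,0.3549],"effort":[0.9173,-0.2749,0.1575,-0.294]}
{"k":7,"ang":[-0.7266,0.3922,-0.9477,1.6002],"qdot":[2.0149,1.0987,-1.5831,9.4821],"eef":[-0.1607,0.3368,0.3368],"effort":[-1.6316,-0.702,0.2872,-0.442]}
{"k":8,"ang":[-0.6986,0.4037,-0.9724,1.7406],"qdot":[1.7251,0.449,-1.7153,9.2694],"eef":[-0.1469,0.3253,0.3185],"effort":[-3.641,-0.9955,0.4125,-0.597]}
{"k":9,"ang":[-0.6755,0.4057,-0.9988,1.8776],"qdot":[1.3479,-0.1751,-1.8046,9.0093],"eef":[-0.1325,0.3133,0.3002],"effort":[-5.2346,-1.185,0.5368,-0.7501]}
{"k":10,"ang":[-0.6587,0.3987,-1.0262,2.0105],"qdot":[0.8937,-0.7534,-1.8476,8.7253],"eef":[-0.118,0.3012,0.2821],"effort":[-6.5156,-1.298,0.6621,-0.8905]}
{"k":11,"ang":[-0.6492,0.3833,-1.0538,2.139],"qdot":[0.3709,-1.2913,-1.832,8.4326],"eef":[-0.1036,0.2893,0.2645],"effort":[-7.5699,-1.3439,0.7913,-1.0091]}
{"k":12,"ang":[-0.648,0.3602,-1.0807,2.2632],"qdot":[-0.215,-1.7832,-1.7551,8.1299],"eef":[-0.0894,0.2781,0.2475],"effort":[-8.4574,-1.3357,0.9271,-1.0974]}
{"k":13,"ang":[-0.656,0.3301,-1.1059,2.3827],"qdot":[-0.858,-2.2251,-1.6113,7.8121],"eef":[-0.0757,0.2679,0.2313],"effort":[-9.2211,-1.2833,1.0734,-1.1491]}
{"k":14,"ang":[-0.6741,0.2938,-1.1285,2.4973],"qdot":[-1.5536,-2.6132,-1.3936,7.4724],"eef":[-0.0627,0.2591,0.2159],"effort":[-9.8801,-1.1947,1.235,-1.1601]}
{"k":15,"ang":[-0.7029,0.2521,-1.1471,2.6067],"qdot":[-2.2949,-2.9453,-1.0904,7.1069],"eef":[-0.0506,0.252,0.2012],"effort":[-10.4383,-1.0763,1.417,-1.1285]}
{"k":16,"ang":[-0.7432,0.2058,-1.1604,2.7105],"qdot":[-3.073,-3.2215,-0.6845,6.7151],"eef":[-0.0394,0.2469,0.1871],"effort":[-10.8753,-0.9331,1.6251,-1.0552]}
{"k":17,"ang":[-0.7953,0.1558,-1.1667,2.8082],"qdot":[-3.8752,-3.4428,-0.1514,6.3002],"eef":[-0.0292,0.2443,0.1731],"effort":[-11.1264,-0.7633,1.8653,-0.943]}
{"k":18,"ang":[-0.8595,0.1028,-1.1638,2.8995],"qdot":[-4.6819,-3.6059,0.5435,5.8651],"eef":[-0.0202,0.2442,0.1588],"effort":[-11.0117,-0.5418,2.1429,-0.7964]}
{"k":19,"ang":[-0.9355,0.0481,-1.1489,2.9841],"qdot":[-5.4578,-3.682,1.4414,5.399],"eef":[-0.0123,0.2467,0.1435],"effort":[-10.0288,-0.1736,2.4464,-0.6185]}
{"k":20,"ang":[-1.0225,-0.0064,-1.1188,3.0611],"qdot":[-6.1356,-3.5564,2.5641,4.8418],"eef":[-0.0053,0.2516,0.1265],"effort":[-7.0426,0.56,2.6677,-0.4056]}
{"k":21,"ang":[-1.1181,-0.0552,-1.0709,3.1277],"qdot":[-6.5966,-2.9321,3.8224,4.0334],"eef":[0.0007,0.2583,0.1073],"effort":[-1.3615,1.7267,2.497,-0.1515]}
{"k":22,"ang":[-1.2182,-0.0882,-1.0055,3.179],"qdot":[-6.7421,-1.5124,4.9093,2.8412],"eef":[0.0059,0.2657,0.0855],"effort":[4.1746,2.6214,1.8377,0.1169]}
{"k":23,"ang":[-1.3188,-0.0966,-0.927,3.2115],"qdot":[-6.6775,0.2922,5.593,1.5679],"eef":[0.0105,0.2721,0.0617],"effort":[7.0074,2.7502,1.0993,0.338]}
{"k":24,"ang":[-1.4183,-0.0806,-0.8406,3.2277],"qdot":[-6.5932,1.7433,5.9756,0.6493],"eef":[0.0146,0.2762,0.0364],"effort":[8.1251,2.4403,0.4806,0.4769]}
{"k":25,"ang":[-1.5169,-0.0471,-0.75,3.2333],"qdot":[-6.574,2.6497,6.1367,0.1549],"eef":[0.0185,0.2775,0.0107],"effort":[8.7658,1.9865,-0.0546,0.5429]}
{"k":26,"ang":[-1.6158,-0.0037,-0.6584,3.2342],"qdot":[-6.6191,3.0735,6.1081,-0.0015],"eef":[0.0223,0.276,-0.0149],"effort":[9.4267,1.5048,-0.5511,0.5541]}
{"k":27,"ang":[-1.7157,0.043,-0.5685,3.2345],"qdot":[-6.7008,3.1291,5.8943,0.0547],"eef":[0.0262,0.272,-0.0402],"effort":[10.2503,1.0435,-1.0236,0.5334]}
{"k":28,"ang":[-1.8169,0.0884,-0.4831,3.2365],"qdot":[-6.7853,2.9012,5.5115,0.2213],"eef":[0.0302,0.2657,-0.065],"effort":[11.2341,0.6285,-1.4694,0.5007]}
{"k":29,"ang":[-1.9191,0.1286,-0.4044,3.2415],"qdot":[-6.8387,2.4392,4.9953,0.4548],"eef":[0.0343,0.2572,-0.0891],"effort":[12.3262,0.2705,-1.884,0.4612]}
{"k":30,"ang":[-2.0216,0.1603,-0.3341,3.2503],"qdot":[-6.8327,1.7857,4.3836,0.7185],"eef":[0.0383,0.2466,-0.1125],"effort":[13.4845,-0.0289,-2.2666,0.4197]}
{"k":31,"ang":[-2.1235,0.1811,-0.2735,3.2631],"qdot":[-6.747,0.9817,3.7156,0.9934],"eef":[0.0423,0.2341,-0.1349],"effort":[14.6902,-0.2689,-2.6201,0.3764]}
{"k":32,"ang":[-2.2235,0.189,-0.223,3.2801],"qdot":[-6.5706,0.0732,3.0298,1.2732],"eef":[0.0461,0.2199,-0.1563]}


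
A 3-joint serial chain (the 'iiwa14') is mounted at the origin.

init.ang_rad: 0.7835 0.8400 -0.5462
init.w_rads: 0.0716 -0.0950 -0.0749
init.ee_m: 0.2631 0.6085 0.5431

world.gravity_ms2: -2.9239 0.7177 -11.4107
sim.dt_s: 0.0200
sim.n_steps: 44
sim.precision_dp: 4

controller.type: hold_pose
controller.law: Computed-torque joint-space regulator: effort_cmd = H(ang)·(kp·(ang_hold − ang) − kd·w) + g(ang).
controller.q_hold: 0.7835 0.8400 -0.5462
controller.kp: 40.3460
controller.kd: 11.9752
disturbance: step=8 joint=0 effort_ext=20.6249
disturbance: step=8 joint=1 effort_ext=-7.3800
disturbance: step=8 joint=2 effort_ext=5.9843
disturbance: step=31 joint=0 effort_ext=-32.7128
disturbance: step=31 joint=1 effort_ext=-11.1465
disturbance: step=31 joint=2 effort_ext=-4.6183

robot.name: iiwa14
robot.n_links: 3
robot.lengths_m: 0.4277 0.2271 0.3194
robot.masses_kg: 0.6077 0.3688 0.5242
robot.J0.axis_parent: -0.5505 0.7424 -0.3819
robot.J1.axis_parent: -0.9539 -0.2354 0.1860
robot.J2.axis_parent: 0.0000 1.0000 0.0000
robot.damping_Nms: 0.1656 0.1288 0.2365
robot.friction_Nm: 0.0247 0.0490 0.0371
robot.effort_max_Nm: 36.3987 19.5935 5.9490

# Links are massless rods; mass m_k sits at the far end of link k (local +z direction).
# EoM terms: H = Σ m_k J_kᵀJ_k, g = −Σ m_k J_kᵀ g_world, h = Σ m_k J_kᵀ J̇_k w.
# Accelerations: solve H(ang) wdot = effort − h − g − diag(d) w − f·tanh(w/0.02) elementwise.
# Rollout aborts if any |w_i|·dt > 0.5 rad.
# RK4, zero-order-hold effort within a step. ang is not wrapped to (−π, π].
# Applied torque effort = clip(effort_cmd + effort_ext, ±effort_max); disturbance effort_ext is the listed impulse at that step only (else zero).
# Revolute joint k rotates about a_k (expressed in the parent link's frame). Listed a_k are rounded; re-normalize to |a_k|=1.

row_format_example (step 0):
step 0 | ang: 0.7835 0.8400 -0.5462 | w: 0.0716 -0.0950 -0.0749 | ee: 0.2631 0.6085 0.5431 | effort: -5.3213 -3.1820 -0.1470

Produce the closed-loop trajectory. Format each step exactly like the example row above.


step 1 | ang: 0.7846 0.8385 -0.5469 | w: 0.0417 -0.0533 -0.0053 | ee: 0.2640 0.6084 0.5430 | effort: -5.2538 -3.2138 -0.1404
step 2 | ang: 0.7853 0.8377 -0.5468 | w: 0.0277 -0.0296 0.0055 | ee: 0.2647 0.6084 0.5429 | effort: -5.1970 -3.2400 -0.1245
step 3 | ang: 0.7857 0.8373 -0.5467 | w: 0.0186 -0.0142 0.0051 | ee: 0.2652 0.6084 0.5428 | effort: -5.1495 -3.2593 -0.1097
step 4 | ang: 0.7860 0.8371 -0.5466 | w: 0.0119 -0.0053 0.0032 | ee: 0.2654 0.6085 0.5427 | effort: -5.1104 -3.2708 -0.0982
step 5 | ang: 0.7862 0.8371 -0.5465 | w: 0.0068 -0.0008 0.0015 | ee: 0.2656 0.6085 0.5426 | effort: -5.0786 -3.2766 -0.0896
step 6 | ang: 0.7863 0.8371 -0.5465 | w: 0.0030 0.0015 0.0005 | ee: 0.2656 0.6085 0.5426 | effort: -5.0530 -3.2794 -0.0832
step 7 | ang: 0.7864 0.8371 -0.5465 | w: 0.0001 0.0025 -0.0002 | ee: 0.2656 0.6085 0.5425 | effort: -5.0325 -3.2807 -0.0783
step 8 | ang: 0.7863 0.8372 -0.5465 | w: -0.0020 0.0030 -0.0006 | ee: 0.2656 0.6085 0.5425 | effort: 15.6088 -10.6613 5.9098
step 9 | ang: 0.7935 0.8248 -0.5464 | w: 0.7131 -1.2369 0.0302 | ee: 0.2737 0.6079 0.5428 | effort: -10.1545 -1.4761 -1.5532
step 10 | ang: 0.8058 0.8034 -0.5454 | w: 0.5227 -0.8988 0.0564 | ee: 0.2877 0.6067 0.5430 | effort: -9.3014 -1.8374 -1.2772
step 11 | ang: 0.8148 0.7881 -0.5443 | w: 0.3745 -0.6326 0.0502 | ee: 0.2980 0.6058 0.5429 | effort: -8.5758 -2.1307 -1.0408
step 12 | ang: 0.8211 0.7776 -0.5434 | w: 0.2579 -0.4234 0.0328 | ee: 0.3052 0.6051 0.5428 | effort: -7.9600 -2.3686 -0.8415
step 13 | ang: 0.8253 0.7708 -0.5429 | w: 0.1650 -0.2591 0.0169 | ee: 0.3099 0.6047 0.5426 | effort: -7.4385 -2.5614 -0.6760
step 14 | ang: 0.8279 0.7669 -0.5426 | w: 0.0902 -0.1301 0.0094 | ee: 0.3126 0.6044 0.5424 | effort: -6.9979 -2.7178 -0.5408
step 15 | ang: 0.8291 0.7653 -0.5425 | w: 0.0310 -0.0305 0.0062 | ee: 0.3139 0.6043 0.5422 | effort: -6.6266 -2.8444 -0.4306
step 16 | ang: 0.8292 0.7654 -0.5424 | w: -0.0120 0.0347 -0.0049 | ee: 0.3140 0.6044 0.5421 | effort: -6.3184 -2.9338 -0.3420
step 17 | ang: 0.8287 0.7665 -0.5425 | w: -0.0444 0.0775 -0.0087 | ee: 0.3133 0.6045 0.5420 | effort: -6.0674 -2.9958 -0.2744
step 18 | ang: 0.8275 0.7684 -0.5427 | w: -0.0688 0.1086 -0.0097 | ee: 0.3120 0.6046 0.5421 | effort: -5.8585 -3.0458 -0.2201
step 19 | ang: 0.8260 0.7707 -0.5429 | w: -0.0864 0.1303 -0.0100 | ee: 0.3103 0.6048 0.5422 | effort: -5.6845 -3.0863 -0.1762
step 20 | ang: 0.8241 0.7735 -0.5431 | w: -0.0985 0.1445 -0.0102 | ee: 0.3083 0.6049 0.5424 | effort: -5.5400 -3.1191 -0.1410
step 21 | ang: 0.8221 0.7765 -0.5434 | w: -0.1061 0.1529 -0.0102 | ee: 0.3061 0.6051 0.5426 | effort: -5.4204 -3.1455 -0.1128
step 22 | ang: 0.8199 0.7796 -0.5436 | w: -0.1102 0.1567 -0.0102 | ee: 0.3039 0.6053 0.5428 | effort: -5.3219 -3.1668 -0.0905
step 23 | ang: 0.8177 0.7827 -0.5438 | w: -0.1116 0.1570 -0.0101 | ee: 0.3015 0.6054 0.5430 | effort: -5.2410 -3.1840 -0.0731
step 24 | ang: 0.8155 0.7858 -0.5440 | w: -0.1109 0.1547 -0.0100 | ee: 0.2992 0.6055 0.5433 | effort: -5.1750 -3.1977 -0.0596
step 25 | ang: 0.8133 0.7888 -0.5442 | w: -0.1085 0.1505 -0.0098 | ee: 0.2969 0.6057 0.5435 | effort: -5.1215 -3.2086 -0.0494
step 26 | ang: 0.8112 0.7918 -0.5444 | w: -0.1049 0.1449 -0.0096 | ee: 0.2947 0.6058 0.5438 | effort: -5.0783 -3.2173 -0.0417
step 27 | ang: 0.8091 0.7946 -0.5446 | w: -0.1004 0.1384 -0.0094 | ee: 0.2925 0.6059 0.5440 | effort: -5.0437 -3.2242 -0.0363
step 28 | ang: 0.8072 0.7973 -0.5448 | w: -0.0954 0.1313 -0.0092 | ee: 0.2905 0.6060 0.5442 | effort: -5.0163 -3.2296 -0.0325
step 29 | ang: 0.8053 0.7999 -0.5450 | w: -0.0900 0.1239 -0.0090 | ee: 0.2885 0.6061 0.5444 | effort: -4.9949 -3.2338 -0.0301
step 30 | ang: 0.8036 0.8023 -0.5452 | w: -0.0844 0.1163 -0.0088 | ee: 0.2867 0.6061 0.5446 | effort: -4.9783 -3.2370 -0.0288
step 31 | ang: 0.8020 0.8045 -0.5454 | w: -0.0787 0.1087 -0.0086 | ee: 0.2850 0.6062 0.5447 | effort: -36.3987 -14.3859 -4.6466
step 32 | ang: 0.7909 0.7918 -0.5451 | w: -1.0296 -1.3718 0.0455 | ee: 0.2815 0.6018 0.5549 | effort: 2.8757 -0.4964 1.1385
step 33 | ang: 0.7727 0.7683 -0.5439 | w: -0.7814 -0.9868 0.0633 | ee: 0.2765 0.5938 0.5722 | effort: 1.5654 -0.9956 0.9601
step 34 | ang: 0.7592 0.7516 -0.5428 | w: -0.5765 -0.6810 0.0395 | ee: 0.2723 0.5878 0.5848 | effort: 0.4603 -1.4257 0.8228
step 35 | ang: 0.7493 0.7404 -0.5423 | w: -0.4114 -0.4375 0.0116 | ee: 0.2688 0.5834 0.5936 | effort: -0.4738 -1.7911 0.7097
step 36 | ang: 0.7424 0.7336 -0.5422 | w: -0.2824 -0.2423 0.0019 | ee: 0.2660 0.5804 0.5994 | effort: -1.2640 -2.0983 0.6096
step 37 | ang: 0.7377 0.7303 -0.5421 | w: -0.1806 -0.0890 -0.0009 | ee: 0.2637 0.5787 0.6029 | effort: -1.9317 -2.3544 0.5215
step 38 | ang: 0.7349 0.7297 -0.5421 | w: -0.0994 0.0252 -0.0049 | ee: 0.2620 0.5779 0.6045 | effort: -2.4948 -2.5619 0.4439
step 39 | ang: 0.7336 0.7310 -0.5423 | w: -0.0344 0.0989 -0.0093 | ee: 0.2607 0.5778 0.6048 | effort: -2.9684 -2.7130 0.3725
step 40 | ang: 0.7334 0.7335 -0.5425 | w: 0.0142 0.1540 -0.0068 | ee: 0.2599 0.5783 0.6041 | effort: -3.3614 -2.8360 0.3097
step 41 | ang: 0.7341 0.7370 -0.5426 | w: 0.0502 0.1934 -0.0037 | ee: 0.2594 0.5791 0.6026 | effort: -3.6819 -2.9358 0.2564
step 42 | ang: 0.7353 0.7411 -0.5427 | w: 0.0773 0.2197 -0.0026 | ee: 0.2592 0.5803 0.6006 | effort: -3.9477 -3.0163 0.2106
step 43 | ang: 0.7371 0.7456 -0.5427 | w: 0.0969 0.2359 -0.0018 | ee: 0.2592 0.5816 0.5982 | effort: -4.1675 -3.0808 0.1710
step 44 | ang: 0.7392 0.7504 -0.5428 | w: 0.1105 0.2442 -0.0013 | ee: 0.2593 0.5831 0.5956


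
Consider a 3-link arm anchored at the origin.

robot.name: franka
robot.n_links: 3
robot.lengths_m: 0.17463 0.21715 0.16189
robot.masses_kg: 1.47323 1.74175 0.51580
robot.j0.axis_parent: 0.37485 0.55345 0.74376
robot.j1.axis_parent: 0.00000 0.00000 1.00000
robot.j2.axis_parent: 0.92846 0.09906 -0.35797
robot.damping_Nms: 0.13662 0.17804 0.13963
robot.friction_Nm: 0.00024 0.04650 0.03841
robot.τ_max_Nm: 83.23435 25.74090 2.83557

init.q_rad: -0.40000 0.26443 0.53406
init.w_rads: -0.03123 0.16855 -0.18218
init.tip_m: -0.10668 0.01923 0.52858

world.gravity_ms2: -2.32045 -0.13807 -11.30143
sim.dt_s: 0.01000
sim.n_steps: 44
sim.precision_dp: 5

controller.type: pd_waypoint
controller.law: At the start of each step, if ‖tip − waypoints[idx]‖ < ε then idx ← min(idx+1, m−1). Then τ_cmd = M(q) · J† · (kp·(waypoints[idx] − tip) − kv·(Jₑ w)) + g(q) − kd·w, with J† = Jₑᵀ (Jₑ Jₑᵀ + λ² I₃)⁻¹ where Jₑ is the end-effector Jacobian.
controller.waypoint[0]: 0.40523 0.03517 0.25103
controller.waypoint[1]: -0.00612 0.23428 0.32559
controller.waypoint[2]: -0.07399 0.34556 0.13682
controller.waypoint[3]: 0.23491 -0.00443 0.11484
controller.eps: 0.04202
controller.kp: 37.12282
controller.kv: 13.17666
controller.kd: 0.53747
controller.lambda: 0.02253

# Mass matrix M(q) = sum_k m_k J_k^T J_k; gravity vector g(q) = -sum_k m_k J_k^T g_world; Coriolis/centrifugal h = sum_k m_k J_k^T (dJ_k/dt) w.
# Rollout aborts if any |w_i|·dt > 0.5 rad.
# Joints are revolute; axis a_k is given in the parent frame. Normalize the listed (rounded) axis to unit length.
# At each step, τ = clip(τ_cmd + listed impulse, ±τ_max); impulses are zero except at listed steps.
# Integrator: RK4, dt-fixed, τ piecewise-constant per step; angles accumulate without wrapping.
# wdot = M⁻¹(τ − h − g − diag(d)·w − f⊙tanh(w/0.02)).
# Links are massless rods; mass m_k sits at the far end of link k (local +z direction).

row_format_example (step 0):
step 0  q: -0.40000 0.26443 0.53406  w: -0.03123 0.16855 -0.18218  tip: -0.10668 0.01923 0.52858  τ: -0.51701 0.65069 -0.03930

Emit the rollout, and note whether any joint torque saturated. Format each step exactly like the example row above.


step 1  q: -0.40214 0.27780 0.53663  w: -0.37396 2.17815 0.62087  tip: -0.10628 0.01946 0.52852  τ: -0.35623 -0.44710 -0.48082
step 2  q: -0.40577 0.28456 0.54074  w: -0.38078 -0.36581 0.27541  tip: -0.10679 0.01988 0.52818  τ: 0.52828 1.02508 -0.25373
step 3  q: -0.41142 0.29877 0.54702  w: -0.71526 2.67659 0.89498  tip: -0.10728 0.02056 0.52771  τ: 0.33341 -0.66790 -0.56319
step 4  q: -0.41786 0.30479 0.55219  w: -0.61250 -0.87938 0.24217  tip: -0.10861 0.02162 0.52711  τ: 1.24383 1.37689 -0.16151
step 5  q: -0.42609 0.31986 0.55932  w: -0.99012 3.23476 1.07198  tip: -0.10971 0.02292 0.52644  τ: 0.80532 -0.93113 -0.59454
step 6  q: -0.43479 0.32608 0.56497  w: -0.79768 -1.26515 0.19030  tip: -0.11160 0.02456 0.52565  τ: 1.75951 1.65290 -0.06644
step 7  q: -0.44508 0.34144 0.57264  w: -1.21196 3.60837 1.21435  tip: -0.11318 0.02639 0.52479  τ: 1.18539 -1.09438 -0.61564
step 8  q: -0.45567 0.34831 0.57881  w: -0.95884 -1.46800 0.16887  tip: -0.11549 0.02851 0.52382  τ: 2.13444 1.82373 0.00359
step 9  q: -0.46766 0.36337 0.58691  w: -1.38962 3.74654 1.31390  tip: -0.11747 0.03078 0.52278  τ: 1.52500 -1.12622 -0.61984
step 10  q: -0.47990 0.37114 0.59369  w: -1.10765 -1.46991 0.18406  tip: -0.12008 0.03332 0.52163  τ: 2.41276 1.87954 0.04699
step 11  q: -0.49332 0.38553 0.60210  w: -1.53067 3.66251 1.36449  tip: -0.12241 0.03599 0.52041  τ: 1.84753 -1.03228 -0.60167
step 12  q: -0.50705 0.39485 0.60958  w: -1.25897 -1.16069 0.26251  tip: -0.12519 0.03890 0.51908  τ: 2.61494 1.75679 0.05078
step 13  q: -0.52171 0.40836 0.61819  w: -1.63449 3.29254 1.34081  tip: -0.12780 0.04194 0.51768  τ: 2.17674 -0.77443 -0.54426
step 14  q: -0.53677 0.41924 0.62636  w: -1.41304 -0.61444 0.39992  tip: -0.13069 0.04518 0.51617  τ: 2.77721 1.49653 0.01757
step 15  q: -0.55254 0.43206 0.63513  w: -1.71120 2.75587 1.26300  tip: -0.13352 0.04857 0.51459  τ: 2.50381 -0.41967 -0.45804
step 16  q: -0.56878 0.44417 0.64390  w: -1.56210 0.01482 0.56862  tip: -0.13646 0.05212 0.51290  τ: 2.93276 1.18609 -0.03695
step 17  q: -0.58553 0.45642 0.65284  w: -1.77229 2.19599 1.16481  tip: -0.13945 0.05582 0.51112  τ: 2.81465 -0.04985 -0.36259
step 18  q: -0.60280 0.46927 0.66211  w: -1.69428 0.54342 0.72823  tip: -0.14243 0.05966 0.50925  τ: 3.10417 0.93121 -0.09045
step 19  q: -0.62048 0.48160 0.67137  w: -1.83216 1.79476 1.09314  tip: -0.14547 0.06364 0.50728  τ: 3.09542 0.22963 -0.28447
step 20  q: -0.63864 0.49483 0.68101  w: -1.80645 0.93397 0.85672  tip: -0.14846 0.06774 0.50522  τ: 3.29443 0.75377 -0.12888
step 21  q: -0.65715 0.50754 0.69062  w: -1.89177 1.54752 1.05075  tip: -0.15148 0.07198 0.50307  τ: 3.35277 0.42027 -0.22526
step 22  q: -0.67608 0.52098 0.70057  w: -1.89741 1.17254 0.94667  tip: -0.15444 0.07632 0.50082  τ: 3.50061 0.66241 -0.14776
step 23  q: -0.69533 0.53412 0.71052  w: -1.95049 1.43134 1.03802  tip: -0.15740 0.08078 0.49848  τ: 3.59144 0.53421 -0.18559
step 24  q: -0.71493 0.54773 0.72072  w: -1.96992 1.29985 1.00428  tip: -0.16029 0.08534 0.49606  τ: 3.71403 0.63390 -0.15048
step 25  q: -0.73480 0.56127 0.73097  w: -2.00531 1.39680 1.04467  tip: -0.16314 0.08999 0.49354  τ: 3.81609 0.59927 -0.15973
step 26  q: -0.75497 0.57507 0.74140  w: -2.02774 1.36473 1.04077  tip: -0.16592 0.09474 0.49094  τ: 3.92632 0.63994 -0.14347
step 27  q: -0.77537 0.58892 0.75191  w: -2.05343 1.40087 1.05984  tip: -0.16862 0.09956 0.48825  τ: 4.02890 0.63996 -0.14148
step 28  q: -0.79601 0.60295 0.76253  w: -2.07385 1.40141 1.06549  tip: -0.17124 0.10446 0.48548  τ: 4.13143 0.66045 -0.13218
step 29  q: -0.81684 0.61706 0.77325  w: -2.09342 1.41841 1.07655  tip: -0.17377 0.10942 0.48263  τ: 4.22976 0.67063 -0.12677
step 30  q: -0.83786 0.63130 0.78405  w: -2.11012 1.42704 1.08380  tip: -0.17620 0.11444 0.47971  τ: 4.32541 0.68521 -0.11976
step 31  q: -0.85903 0.64564 0.79493  w: -2.12499 1.43857 1.09161  tip: -0.17853 0.11951 0.47671  τ: 4.41736 0.69745 -0.11374
step 32  q: -0.88035 0.66009 0.80588  w: -2.13771 1.44816 1.09810  tip: -0.18074 0.12462 0.47365  τ: 4.50573 0.71024 -0.10758
step 33  q: -0.90178 0.67463 0.81689  w: -2.14852 1.45781 1.10410  tip: -0.18284 0.12977 0.47052  τ: 4.59021 0.72236 -0.10178
step 34  q: -0.92330 0.68927 0.82796  w: -2.15747 1.46675 1.10933  tip: -0.18481 0.13495 0.46733  τ: 4.67072 0.73428 -0.09615
step 35  q: -0.94491 0.70399 0.83908  w: -2.16467 1.47529 1.11394  tip: -0.18666 0.14015 0.46408  τ: 4.74711 0.74579 -0.09078
step 36  q: -0.96659 0.71879 0.85024  w: -2.17020 1.48333 1.11793  tip: -0.18837 0.14536 0.46077  τ: 4.81931 0.75697 -0.08565
step 37  q: -0.98831 0.73367 0.86144  w: -2.17417 1.49093 1.12133  tip: -0.18996 0.15058 0.45742  τ: 4.88727 0.76777 -0.08077
step 38  q: -1.01006 0.74863 0.87267  w: -2.17667 1.49809 1.12418  tip: -0.19140 0.15580 0.45402  τ: 4.95094 0.77820 -0.07614
step 39  q: -1.03183 0.76365 0.88392  w: -2.17779 1.50481 1.12649  tip: -0.19271 0.16101 0.45058  τ: 5.01031 0.78825 -0.07178
step 40  q: -1.05361 0.77874 0.89520  w: -2.17762 1.51113 1.12830  tip: -0.19388 0.16621 0.44710  τ: 5.06539 0.79793 -0.06767
step 41  q: -1.07538 0.79389 0.90649  w: -2.17626 1.51704 1.12963  tip: -0.19491 0.17140 0.44359  τ: 5.11621 0.80723 -0.06382
step 42  q: -1.09713 0.80910 0.91779  w: -2.17378 1.52257 1.13049  tip: -0.19579 0.17656 0.44005  τ: 5.16280 0.81615 -0.06023
step 43  q: -1.11885 0.82436 0.92910  w: -2.17028 1.52772 1.13092  tip: -0.19653 0.18169 0.43648  τ: 5.20523 0.82470 -0.05689
step 44  q: -1.14053 0.83967 0.94041  w: -2.16583 1.53252 1.13091  tip: -0.19714 0.18679 0.43289
any joint saturated: no


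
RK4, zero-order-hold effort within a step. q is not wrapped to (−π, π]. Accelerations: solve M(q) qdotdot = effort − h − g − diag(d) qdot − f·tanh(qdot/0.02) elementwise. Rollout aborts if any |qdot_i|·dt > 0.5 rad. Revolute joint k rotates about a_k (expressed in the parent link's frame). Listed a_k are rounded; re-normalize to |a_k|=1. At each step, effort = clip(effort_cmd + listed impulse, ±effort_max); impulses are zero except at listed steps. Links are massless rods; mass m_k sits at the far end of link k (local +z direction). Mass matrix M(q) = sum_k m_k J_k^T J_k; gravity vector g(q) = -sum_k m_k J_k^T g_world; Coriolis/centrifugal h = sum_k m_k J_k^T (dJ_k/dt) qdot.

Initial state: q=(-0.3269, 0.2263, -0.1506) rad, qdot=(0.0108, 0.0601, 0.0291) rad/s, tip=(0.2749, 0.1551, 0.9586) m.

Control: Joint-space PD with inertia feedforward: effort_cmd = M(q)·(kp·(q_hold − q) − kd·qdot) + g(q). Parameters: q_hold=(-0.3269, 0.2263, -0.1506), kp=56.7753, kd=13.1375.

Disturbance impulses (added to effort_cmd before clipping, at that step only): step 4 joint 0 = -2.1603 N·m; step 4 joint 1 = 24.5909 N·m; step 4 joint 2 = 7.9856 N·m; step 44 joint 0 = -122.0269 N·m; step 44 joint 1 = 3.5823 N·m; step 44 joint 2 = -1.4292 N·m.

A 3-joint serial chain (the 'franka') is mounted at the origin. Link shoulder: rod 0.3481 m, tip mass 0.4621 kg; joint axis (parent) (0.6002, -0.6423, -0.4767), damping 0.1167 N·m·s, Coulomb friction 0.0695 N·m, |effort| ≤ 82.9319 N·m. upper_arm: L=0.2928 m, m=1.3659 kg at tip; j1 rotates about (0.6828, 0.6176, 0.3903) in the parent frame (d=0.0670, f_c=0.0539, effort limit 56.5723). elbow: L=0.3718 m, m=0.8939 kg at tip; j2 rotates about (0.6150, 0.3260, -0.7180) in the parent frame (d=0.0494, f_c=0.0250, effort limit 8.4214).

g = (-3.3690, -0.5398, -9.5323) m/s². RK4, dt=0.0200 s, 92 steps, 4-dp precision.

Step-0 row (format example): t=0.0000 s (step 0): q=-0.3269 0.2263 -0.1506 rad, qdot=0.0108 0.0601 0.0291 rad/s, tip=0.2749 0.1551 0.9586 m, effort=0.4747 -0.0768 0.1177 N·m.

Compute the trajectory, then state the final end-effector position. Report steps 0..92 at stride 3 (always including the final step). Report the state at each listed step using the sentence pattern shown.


t=0.0600 s (step 3): q=-0.3265 0.2285 -0.1496 rad, qdot=0.0030 0.0163 0.0101 rad/s, tip=0.2760 0.1539 0.9584 m, effort=0.5589 0.1203 0.1871 N·m.
t=0.1200 s (step 6): q=-0.3263 0.2597 -0.1485 rad, qdot=0.0048 0.8147 0.0386 rad/s, tip=0.2908 0.1421 0.9547 m, effort=1.1106 -5.4830 -1.6205 N·m.
t=0.1800 s (step 9): q=-0.3261 0.2880 -0.1466 rad, qdot=0.0011 0.1950 0.0175 rad/s, tip=0.3043 0.1314 0.9508 m, effort=0.9203 -2.8986 -0.7614 N·m.
t=0.2400 s (step 12): q=-0.3262 0.2901 -0.1463 rad, qdot=-0.0012 -0.0835 -0.0154 rad/s, tip=0.3053 0.1306 0.9504 m, effort=0.7718 -1.3373 -0.2467 N·m.
t=0.3000 s (step 15): q=-0.3263 0.2815 -0.1474 rad, qdot=-0.0015 -0.1846 -0.0193 rad/s, tip=0.3012 0.1340 0.9517 m, effort=0.6762 -0.4659 0.0336 N·m.
t=0.3600 s (step 18): q=-0.3263 0.2698 -0.1486 rad, qdot=-0.0013 -0.1984 -0.0185 rad/s, tip=0.2955 0.1385 0.9534 m, effort=0.6268 0.0098 0.1825 N·m.
t=0.4200 s (step 21): q=-0.3264 0.2586 -0.1497 rad, qdot=-0.0010 -0.1729 -0.0171 rad/s, tip=0.2901 0.1428 0.9549 m, effort=0.6081 0.2453 0.2535 N·m.
t=0.4800 s (step 24): q=-0.3265 0.2493 -0.1507 rad, qdot=-0.0009 -0.1349 -0.0156 rad/s, tip=0.2855 0.1464 0.9560 m, effort=0.6055 0.3431 0.2808 N·m.
t=0.5400 s (step 27): q=-0.3265 0.2424 -0.1516 rad, qdot=-0.0008 -0.0975 -0.0143 rad/s, tip=0.2821 0.1491 0.9569 m, effort=0.6097 0.3677 0.2857 N·m.
t=0.6000 s (step 30): q=-0.3266 0.2375 -0.1524 rad, qdot=-0.0007 -0.0661 -0.0132 rad/s, tip=0.2797 0.1511 0.9575 m, effort=0.6155 0.3576 0.2806 N·m.
t=0.6600 s (step 33): q=-0.3266 0.2343 -0.1532 rad, qdot=-0.0006 -0.0424 -0.0120 rad/s, tip=0.2781 0.1524 0.9578 m, effort=0.6209 0.3349 0.2722 N·m.
t=0.7200 s (step 36): q=-0.3266 0.2323 -0.1538 rad, qdot=-0.0005 -0.0261 -0.0099 rad/s, tip=0.2770 0.1533 0.9581 m, effort=0.6251 0.3125 0.2644 N·m.
t=0.7800 s (step 39): q=-0.3267 0.2310 -0.1543 rad, qdot=-0.0004 -0.0163 -0.0068 rad/s, tip=0.2763 0.1539 0.9582 m, effort=0.6280 0.2979 0.2591 N·m.
t=0.8400 s (step 42): q=-0.3267 0.2302 -0.1547 rad, qdot=-0.0004 -0.0109 -0.0042 rad/s, tip=0.2759 0.1542 0.9583 m, effort=0.6299 0.2920 0.2568 N·m.
t=0.9000 s (step 45): q=-0.3394 0.2341 -0.1669 rad, qdot=-1.2727 0.4421 -1.2140 rad/s, tip=0.2823 0.1640 0.9547 m, effort=23.7425 -0.7283 0.6065 N·m.
t=0.9600 s (step 48): q=-0.3879 0.2474 -0.2010 rad, qdot=-0.4213 0.0578 -0.1178 rad/s, tip=0.3073 0.1993 0.9397 m, effort=13.3878 -0.3800 0.3248 N·m.
t=1.0200 s (step 51): q=-0.3988 0.2477 -0.2007 rad, qdot=0.0086 -0.0134 0.0319 rad/s, tip=0.3130 0.2069 0.9361 m, effort=7.0549 -0.0780 0.3056 N·m.
t=1.0800 s (step 54): q=-0.3922 0.2467 -0.1989 rad, qdot=0.1847 -0.0184 0.0270 rad/s, tip=0.3095 0.2023 0.9383 m, effort=3.4741 0.0853 0.3061 N·m.
t=1.1400 s (step 57): q=-0.3794 0.2456 -0.1974 rad, qdot=0.2302 -0.0180 0.0246 rad/s, tip=0.3028 0.1933 0.9425 m, effort=1.5419 0.1706 0.3036 N·m.
t=1.2000 s (step 60): q=-0.3659 0.2445 -0.1960 rad, qdot=0.2137 -0.0165 0.0237 rad/s, tip=0.2956 0.1839 0.9466 m, effort=0.6015 0.2143 0.3015 N·m.
t=1.2600 s (step 63): q=-0.3542 0.2436 -0.1946 rad, qdot=0.1737 -0.0149 0.0229 rad/s, tip=0.2893 0.1757 0.9502 m, effort=0.2241 0.2371 0.3007 N·m.
t=1.3200 s (step 66): q=-0.3451 0.2427 -0.1932 rad, qdot=0.1299 -0.0135 0.0222 rad/s, tip=0.2844 0.1694 0.9528 m, effort=0.1420 0.2489 0.3009 N·m.
t=1.3800 s (step 69): q=-0.3385 0.2420 -0.1919 rad, qdot=0.0913 -0.0123 0.0215 rad/s, tip=0.2807 0.1647 0.9547 m, effort=0.1968 0.2549 0.3013 N·m.
t=1.4400 s (step 72): q=-0.3340 0.2413 -0.1906 rad, qdot=0.0609 -0.0113 0.0209 rad/s, tip=0.2782 0.1616 0.9560 m, effort=0.3007 0.2579 0.3015 N·m.
t=1.5000 s (step 75): q=-0.3311 0.2406 -0.1894 rad, qdot=0.0387 -0.0103 0.0203 rad/s, tip=0.2766 0.1595 0.9569 m, effort=0.4084 0.2594 0.3014 N·m.
t=1.5600 s (step 78): q=-0.3292 0.2400 -0.1882 rad, qdot=0.0235 -0.0094 0.0197 rad/s, tip=0.2755 0.1583 0.9574 m, effort=0.4976 0.2604 0.3009 N·m.
t=1.6200 s (step 81): q=-0.3281 0.2395 -0.1871 rad, qdot=0.0139 -0.0086 0.0190 rad/s, tip=0.2749 0.1575 0.9578 m, effort=0.5590 0.2614 0.3002 N·m.
t=1.6800 s (step 84): q=-0.3275 0.2390 -0.1860 rad, qdot=0.0083 -0.0079 0.0182 rad/s, tip=0.2745 0.1570 0.9580 m, effort=0.5949 0.2627 0.2992 N·m.
t=1.7400 s (step 87): q=-0.3271 0.2385 -0.1849 rad, qdot=0.0050 -0.0073 0.0176 rad/s, tip=0.2743 0.1567 0.9581 m, effort=0.6138 0.2641 0.2981 N·m.
t=1.8000 s (step 90): q=-0.3268 0.2381 -0.1839 rad, qdot=0.0031 -0.0068 0.0169 rad/s, tip=0.2742 0.1565 0.9582 m, effort=0.6233 0.2657 0.2969 N·m.
t=1.8400 s (step 92): q=-0.3267 0.2379 -0.1832 rad, qdot=0.0023 -0.0065 0.0165 rad/s, tip=0.2741 0.1564 0.9582 m.
final tip position (m): 0.2741 0.1564 0.9582
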